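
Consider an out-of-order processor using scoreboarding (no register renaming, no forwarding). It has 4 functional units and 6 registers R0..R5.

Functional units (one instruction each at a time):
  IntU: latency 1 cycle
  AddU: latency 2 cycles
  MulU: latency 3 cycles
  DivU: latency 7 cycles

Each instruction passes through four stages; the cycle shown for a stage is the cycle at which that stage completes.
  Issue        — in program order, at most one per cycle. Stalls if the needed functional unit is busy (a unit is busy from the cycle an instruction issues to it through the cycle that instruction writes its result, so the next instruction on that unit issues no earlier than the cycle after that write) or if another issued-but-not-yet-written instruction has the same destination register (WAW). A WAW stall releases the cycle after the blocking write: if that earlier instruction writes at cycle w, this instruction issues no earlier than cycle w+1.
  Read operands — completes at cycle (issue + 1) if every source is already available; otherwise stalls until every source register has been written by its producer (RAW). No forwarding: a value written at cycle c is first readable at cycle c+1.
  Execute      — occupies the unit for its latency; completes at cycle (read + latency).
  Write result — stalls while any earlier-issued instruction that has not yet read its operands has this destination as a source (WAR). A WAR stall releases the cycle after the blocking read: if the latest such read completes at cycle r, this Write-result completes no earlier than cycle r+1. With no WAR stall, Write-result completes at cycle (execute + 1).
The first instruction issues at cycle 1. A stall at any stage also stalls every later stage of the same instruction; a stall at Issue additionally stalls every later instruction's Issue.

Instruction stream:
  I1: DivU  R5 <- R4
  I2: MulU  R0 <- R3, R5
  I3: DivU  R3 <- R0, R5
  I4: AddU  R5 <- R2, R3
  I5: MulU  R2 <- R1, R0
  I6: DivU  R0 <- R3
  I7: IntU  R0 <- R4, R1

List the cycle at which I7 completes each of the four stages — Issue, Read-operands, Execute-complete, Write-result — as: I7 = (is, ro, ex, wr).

I7 = (35, 36, 37, 38)

[1] issue I1 (DivU)
[2] I1 read-ops | issue I2 (MulU)
[9] I1 finished on DivU
[10] I1→R5
[11] I2 read-ops | issue I3 (DivU)
[12] issue I4 (AddU)
[14] I2 finished on MulU
[15] I2→R0
[16] I3 read-ops | issue I5 (MulU)
[17] I5 read-ops
[20] I5 finished on MulU
[23] I3 finished on DivU
[24] I3→R3
[25] I4 read-ops | issue I6 (DivU)
[26] I5→R2 | I6 read-ops
[27] I4 finished on AddU
[28] I4→R5
[33] I6 finished on DivU
[34] I6→R0
[35] issue I7 (IntU)
[36] I7 read-ops
[37] I7 finished on IntU
[38] I7→R0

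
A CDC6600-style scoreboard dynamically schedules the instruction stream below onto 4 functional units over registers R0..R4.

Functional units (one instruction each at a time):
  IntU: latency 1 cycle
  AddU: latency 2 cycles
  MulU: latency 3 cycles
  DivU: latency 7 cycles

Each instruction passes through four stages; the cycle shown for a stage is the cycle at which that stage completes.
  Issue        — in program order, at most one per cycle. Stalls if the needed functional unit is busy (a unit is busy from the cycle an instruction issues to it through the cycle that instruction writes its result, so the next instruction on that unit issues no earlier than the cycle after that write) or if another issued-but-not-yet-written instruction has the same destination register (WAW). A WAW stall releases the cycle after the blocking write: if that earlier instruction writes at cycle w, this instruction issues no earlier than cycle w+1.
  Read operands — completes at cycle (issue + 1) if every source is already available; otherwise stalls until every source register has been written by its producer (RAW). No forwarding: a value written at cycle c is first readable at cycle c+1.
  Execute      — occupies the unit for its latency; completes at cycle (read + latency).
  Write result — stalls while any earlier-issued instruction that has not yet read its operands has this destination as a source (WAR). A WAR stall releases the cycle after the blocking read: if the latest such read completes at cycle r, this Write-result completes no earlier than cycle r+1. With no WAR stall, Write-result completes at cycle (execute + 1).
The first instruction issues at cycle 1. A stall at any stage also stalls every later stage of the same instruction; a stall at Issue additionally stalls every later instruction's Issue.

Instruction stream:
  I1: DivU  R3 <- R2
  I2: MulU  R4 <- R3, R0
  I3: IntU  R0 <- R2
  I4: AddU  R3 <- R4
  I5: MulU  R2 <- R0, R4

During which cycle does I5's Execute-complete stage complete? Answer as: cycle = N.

I1 -> (1, 2, 9, 10)
I2 -> (2, 11, 14, 15)  // RAW R3: wait I1 write@10
I3 -> (3, 4, 5, 12)  // WAR R0: wait I2 read@11
I4 -> (11, 16, 18, 19)  // WAW R3: wait I1 write@10, RAW R4: wait I2 write@15
I5 -> (16, 17, 20, 21)  // struct: MulU busy until I2 writes@15

cycle = 20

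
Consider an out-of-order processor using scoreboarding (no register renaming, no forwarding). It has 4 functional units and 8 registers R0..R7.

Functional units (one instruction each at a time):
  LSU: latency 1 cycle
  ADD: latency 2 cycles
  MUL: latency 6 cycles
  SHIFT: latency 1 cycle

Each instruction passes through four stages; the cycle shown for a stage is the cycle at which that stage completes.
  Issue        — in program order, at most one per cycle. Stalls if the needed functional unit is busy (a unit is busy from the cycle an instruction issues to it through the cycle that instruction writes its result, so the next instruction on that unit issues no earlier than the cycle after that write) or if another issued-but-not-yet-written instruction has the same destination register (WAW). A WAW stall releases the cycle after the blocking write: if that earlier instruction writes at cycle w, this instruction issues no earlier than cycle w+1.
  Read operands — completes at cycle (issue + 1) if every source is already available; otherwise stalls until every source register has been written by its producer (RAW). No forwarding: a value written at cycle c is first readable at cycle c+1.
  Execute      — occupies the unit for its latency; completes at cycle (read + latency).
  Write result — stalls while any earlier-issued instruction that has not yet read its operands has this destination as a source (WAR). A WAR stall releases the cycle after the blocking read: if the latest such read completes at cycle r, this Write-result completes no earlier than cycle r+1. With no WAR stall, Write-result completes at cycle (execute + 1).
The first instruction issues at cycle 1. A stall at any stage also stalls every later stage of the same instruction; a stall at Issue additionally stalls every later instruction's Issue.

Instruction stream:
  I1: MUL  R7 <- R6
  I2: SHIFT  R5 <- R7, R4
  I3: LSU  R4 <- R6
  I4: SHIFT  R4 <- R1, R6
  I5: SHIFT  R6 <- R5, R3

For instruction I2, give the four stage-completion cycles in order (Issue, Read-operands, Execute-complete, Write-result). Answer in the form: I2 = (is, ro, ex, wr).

I1: IS=1 RO=2 EX=8 WR=9
I2: IS=2 RO=10 EX=11 WR=12  [RAW R7: wait I1 write@9]
I3: IS=3 RO=4 EX=5 WR=11  [WAR R4: wait I2 read@10]
I4: IS=13 RO=14 EX=15 WR=16  [struct: SHIFT busy until I2 writes@12]
I5: IS=17 RO=18 EX=19 WR=20  [struct: SHIFT busy until I4 writes@16]

I2 = (2, 10, 11, 12)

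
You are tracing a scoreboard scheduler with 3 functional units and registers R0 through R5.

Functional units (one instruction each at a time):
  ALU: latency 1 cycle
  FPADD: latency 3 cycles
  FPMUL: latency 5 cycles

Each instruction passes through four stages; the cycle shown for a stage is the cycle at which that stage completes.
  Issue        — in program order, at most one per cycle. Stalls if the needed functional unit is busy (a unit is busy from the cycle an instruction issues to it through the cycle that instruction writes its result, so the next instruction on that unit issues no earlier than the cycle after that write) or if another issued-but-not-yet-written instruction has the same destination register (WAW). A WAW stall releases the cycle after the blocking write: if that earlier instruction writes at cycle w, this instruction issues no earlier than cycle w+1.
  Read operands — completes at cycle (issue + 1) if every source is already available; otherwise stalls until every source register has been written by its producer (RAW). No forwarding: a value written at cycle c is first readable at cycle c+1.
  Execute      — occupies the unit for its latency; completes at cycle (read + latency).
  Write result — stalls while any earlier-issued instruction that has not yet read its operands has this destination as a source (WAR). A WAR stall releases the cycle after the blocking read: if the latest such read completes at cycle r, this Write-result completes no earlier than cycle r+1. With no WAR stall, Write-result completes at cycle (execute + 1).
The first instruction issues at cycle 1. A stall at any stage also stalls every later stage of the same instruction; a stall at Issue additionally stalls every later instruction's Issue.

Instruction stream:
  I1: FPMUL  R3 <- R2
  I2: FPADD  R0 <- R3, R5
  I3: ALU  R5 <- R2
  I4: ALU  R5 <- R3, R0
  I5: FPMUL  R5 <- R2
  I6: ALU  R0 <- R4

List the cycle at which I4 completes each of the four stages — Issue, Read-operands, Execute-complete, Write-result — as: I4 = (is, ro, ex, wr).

I4 = (11, 14, 15, 16)

I1 -> (1, 2, 7, 8)
I2 -> (2, 9, 12, 13)  // RAW R3: wait I1 write@8
I3 -> (3, 4, 5, 10)  // WAR R5: wait I2 read@9
I4 -> (11, 14, 15, 16)  // struct: ALU busy until I3 writes@10, RAW R0: wait I2 write@13
I5 -> (17, 18, 23, 24)  // WAW R5: wait I4 write@16
I6 -> (18, 19, 20, 21)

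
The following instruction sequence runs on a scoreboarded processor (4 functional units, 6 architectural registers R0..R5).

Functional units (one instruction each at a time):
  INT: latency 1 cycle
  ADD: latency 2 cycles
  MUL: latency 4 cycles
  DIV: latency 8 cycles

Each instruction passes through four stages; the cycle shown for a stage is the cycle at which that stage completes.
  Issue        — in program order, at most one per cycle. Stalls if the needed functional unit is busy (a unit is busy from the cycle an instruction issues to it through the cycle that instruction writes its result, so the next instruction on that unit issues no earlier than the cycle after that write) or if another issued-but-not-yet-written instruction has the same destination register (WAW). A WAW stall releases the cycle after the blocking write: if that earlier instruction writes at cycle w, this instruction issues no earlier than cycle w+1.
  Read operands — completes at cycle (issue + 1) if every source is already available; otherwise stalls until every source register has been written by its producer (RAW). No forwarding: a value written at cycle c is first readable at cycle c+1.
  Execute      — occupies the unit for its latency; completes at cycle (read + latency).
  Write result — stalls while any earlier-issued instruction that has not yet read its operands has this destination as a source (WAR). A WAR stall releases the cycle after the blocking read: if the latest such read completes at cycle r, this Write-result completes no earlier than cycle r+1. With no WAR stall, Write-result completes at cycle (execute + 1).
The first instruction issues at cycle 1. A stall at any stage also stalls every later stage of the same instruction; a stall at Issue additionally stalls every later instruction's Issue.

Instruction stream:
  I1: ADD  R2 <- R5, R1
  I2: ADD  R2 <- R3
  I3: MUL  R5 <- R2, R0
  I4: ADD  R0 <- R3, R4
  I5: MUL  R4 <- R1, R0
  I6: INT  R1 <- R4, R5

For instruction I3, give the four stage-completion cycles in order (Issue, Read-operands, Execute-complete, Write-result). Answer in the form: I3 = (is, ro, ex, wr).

t=1  I1 dispatched to ADD
t=2  I1 operands ready
t=4  I1 complete
t=5  R2←I1
t=6  I2 dispatched to ADD
t=7  I2 operands ready · I3 dispatched to MUL
t=9  I2 complete
t=10  R2←I2
t=11  I3 operands ready · I4 dispatched to ADD
t=12  I4 operands ready
t=14  I4 complete
t=15  I3 complete · R0←I4
t=16  R5←I3
t=17  I5 dispatched to MUL
t=18  I5 operands ready · I6 dispatched to INT
t=22  I5 complete
t=23  R4←I5
t=24  I6 operands ready
t=25  I6 complete
t=26  R1←I6

I3 = (7, 11, 15, 16)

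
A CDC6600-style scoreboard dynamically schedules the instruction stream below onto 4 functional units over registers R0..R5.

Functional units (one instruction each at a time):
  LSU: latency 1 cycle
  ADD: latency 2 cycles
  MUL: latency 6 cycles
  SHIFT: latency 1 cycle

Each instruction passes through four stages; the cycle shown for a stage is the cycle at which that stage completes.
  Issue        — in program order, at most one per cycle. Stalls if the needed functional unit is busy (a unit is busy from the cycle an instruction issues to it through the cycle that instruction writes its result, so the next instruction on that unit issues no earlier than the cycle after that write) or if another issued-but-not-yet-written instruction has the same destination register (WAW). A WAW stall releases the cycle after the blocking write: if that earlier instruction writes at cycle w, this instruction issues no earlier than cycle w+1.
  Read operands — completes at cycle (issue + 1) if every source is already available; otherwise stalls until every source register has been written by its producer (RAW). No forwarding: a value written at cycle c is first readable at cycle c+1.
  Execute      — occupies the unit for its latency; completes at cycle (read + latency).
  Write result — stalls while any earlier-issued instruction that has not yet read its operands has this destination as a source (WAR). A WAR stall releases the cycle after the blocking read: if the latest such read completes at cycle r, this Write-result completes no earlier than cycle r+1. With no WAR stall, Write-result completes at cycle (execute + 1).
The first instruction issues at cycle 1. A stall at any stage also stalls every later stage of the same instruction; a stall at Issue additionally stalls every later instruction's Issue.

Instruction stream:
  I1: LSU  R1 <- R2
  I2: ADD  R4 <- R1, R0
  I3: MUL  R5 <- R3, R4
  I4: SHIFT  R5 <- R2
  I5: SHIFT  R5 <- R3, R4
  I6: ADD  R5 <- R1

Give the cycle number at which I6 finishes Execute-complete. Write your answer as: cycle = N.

cycle 1: I1 dispatched to LSU
cycle 2: I1 operands ready, I2 dispatched to ADD
cycle 3: I1 complete, I3 dispatched to MUL
cycle 4: R1←I1
cycle 5: I2 operands ready
cycle 7: I2 complete
cycle 8: R4←I2
cycle 9: I3 operands ready
cycle 15: I3 complete
cycle 16: R5←I3
cycle 17: I4 dispatched to SHIFT
cycle 18: I4 operands ready
cycle 19: I4 complete
cycle 20: R5←I4
cycle 21: I5 dispatched to SHIFT
cycle 22: I5 operands ready
cycle 23: I5 complete
cycle 24: R5←I5
cycle 25: I6 dispatched to ADD
cycle 26: I6 operands ready
cycle 28: I6 complete
cycle 29: R5←I6

cycle = 28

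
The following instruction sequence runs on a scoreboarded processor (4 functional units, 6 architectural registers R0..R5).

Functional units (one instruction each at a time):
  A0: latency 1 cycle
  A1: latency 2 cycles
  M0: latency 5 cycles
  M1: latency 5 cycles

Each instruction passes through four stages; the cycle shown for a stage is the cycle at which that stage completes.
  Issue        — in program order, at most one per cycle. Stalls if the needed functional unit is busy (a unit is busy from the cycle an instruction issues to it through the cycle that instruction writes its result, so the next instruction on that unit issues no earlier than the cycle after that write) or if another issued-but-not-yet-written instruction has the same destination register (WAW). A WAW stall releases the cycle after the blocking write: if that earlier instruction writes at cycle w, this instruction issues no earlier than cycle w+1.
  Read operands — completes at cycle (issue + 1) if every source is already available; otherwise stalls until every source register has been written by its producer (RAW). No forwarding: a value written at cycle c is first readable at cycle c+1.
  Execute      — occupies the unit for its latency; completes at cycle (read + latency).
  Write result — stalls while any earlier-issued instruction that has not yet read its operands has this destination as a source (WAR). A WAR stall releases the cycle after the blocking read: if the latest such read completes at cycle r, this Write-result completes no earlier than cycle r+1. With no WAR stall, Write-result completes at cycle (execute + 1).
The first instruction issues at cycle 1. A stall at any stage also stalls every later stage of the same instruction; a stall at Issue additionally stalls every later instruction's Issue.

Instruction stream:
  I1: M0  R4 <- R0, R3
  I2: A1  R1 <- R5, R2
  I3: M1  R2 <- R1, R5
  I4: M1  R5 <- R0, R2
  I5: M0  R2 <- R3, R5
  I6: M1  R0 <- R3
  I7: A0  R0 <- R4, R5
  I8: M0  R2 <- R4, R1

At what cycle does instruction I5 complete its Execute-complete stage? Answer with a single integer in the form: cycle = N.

c1: I1 issues→M0
c2: I1 reads | I2 issues→A1
c3: I2 reads | I3 issues→M1
c5: I2 exec-done
c6: I2 writes R1
c7: I1 exec-done | I3 reads
c8: I1 writes R4
c12: I3 exec-done
c13: I3 writes R2
c14: I4 issues→M1
c15: I4 reads | I5 issues→M0
c20: I4 exec-done
c21: I4 writes R5
c22: I5 reads | I6 issues→M1
c23: I6 reads
c27: I5 exec-done
c28: I5 writes R2 | I6 exec-done
c29: I6 writes R0
c30: I7 issues→A0
c31: I7 reads | I8 issues→M0
c32: I7 exec-done | I8 reads
c33: I7 writes R0
c37: I8 exec-done
c38: I8 writes R2

cycle = 27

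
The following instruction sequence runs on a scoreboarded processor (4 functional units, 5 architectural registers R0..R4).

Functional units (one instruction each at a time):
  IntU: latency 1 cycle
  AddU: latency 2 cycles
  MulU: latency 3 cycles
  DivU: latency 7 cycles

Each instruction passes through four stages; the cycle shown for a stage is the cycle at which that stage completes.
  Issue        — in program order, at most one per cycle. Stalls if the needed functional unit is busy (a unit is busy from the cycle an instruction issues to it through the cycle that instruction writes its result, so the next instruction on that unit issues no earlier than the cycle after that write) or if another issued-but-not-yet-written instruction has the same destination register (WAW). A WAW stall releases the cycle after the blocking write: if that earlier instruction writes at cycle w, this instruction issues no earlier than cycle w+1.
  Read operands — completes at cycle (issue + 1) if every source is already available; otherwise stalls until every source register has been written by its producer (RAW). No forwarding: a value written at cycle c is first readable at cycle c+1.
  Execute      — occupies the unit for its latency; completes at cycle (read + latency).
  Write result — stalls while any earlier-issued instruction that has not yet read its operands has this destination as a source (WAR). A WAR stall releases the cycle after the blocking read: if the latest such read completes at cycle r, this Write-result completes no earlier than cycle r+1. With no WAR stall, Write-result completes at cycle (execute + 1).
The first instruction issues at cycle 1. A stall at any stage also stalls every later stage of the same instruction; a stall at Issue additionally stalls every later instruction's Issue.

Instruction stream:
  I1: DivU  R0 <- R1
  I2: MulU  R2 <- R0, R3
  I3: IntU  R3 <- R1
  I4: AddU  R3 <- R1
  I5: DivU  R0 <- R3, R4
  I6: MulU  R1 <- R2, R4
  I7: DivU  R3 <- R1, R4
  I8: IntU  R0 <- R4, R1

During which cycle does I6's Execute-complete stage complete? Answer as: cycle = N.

[I1] 1/2/9/10
[I2] 2/11/14/15  (RAW R0: wait I1 write@10)
[I3] 3/4/5/12  (WAR R3: wait I2 read@11)
[I4] 13/14/16/17  (WAW R3: wait I3 write@12)
[I5] 14/18/25/26  (RAW R3: wait I4 write@17)
[I6] 16/17/20/21  (struct: MulU busy until I2 writes@15)
[I7] 27/28/35/36  (struct: DivU busy until I5 writes@26)
[I8] 28/29/30/31

cycle = 20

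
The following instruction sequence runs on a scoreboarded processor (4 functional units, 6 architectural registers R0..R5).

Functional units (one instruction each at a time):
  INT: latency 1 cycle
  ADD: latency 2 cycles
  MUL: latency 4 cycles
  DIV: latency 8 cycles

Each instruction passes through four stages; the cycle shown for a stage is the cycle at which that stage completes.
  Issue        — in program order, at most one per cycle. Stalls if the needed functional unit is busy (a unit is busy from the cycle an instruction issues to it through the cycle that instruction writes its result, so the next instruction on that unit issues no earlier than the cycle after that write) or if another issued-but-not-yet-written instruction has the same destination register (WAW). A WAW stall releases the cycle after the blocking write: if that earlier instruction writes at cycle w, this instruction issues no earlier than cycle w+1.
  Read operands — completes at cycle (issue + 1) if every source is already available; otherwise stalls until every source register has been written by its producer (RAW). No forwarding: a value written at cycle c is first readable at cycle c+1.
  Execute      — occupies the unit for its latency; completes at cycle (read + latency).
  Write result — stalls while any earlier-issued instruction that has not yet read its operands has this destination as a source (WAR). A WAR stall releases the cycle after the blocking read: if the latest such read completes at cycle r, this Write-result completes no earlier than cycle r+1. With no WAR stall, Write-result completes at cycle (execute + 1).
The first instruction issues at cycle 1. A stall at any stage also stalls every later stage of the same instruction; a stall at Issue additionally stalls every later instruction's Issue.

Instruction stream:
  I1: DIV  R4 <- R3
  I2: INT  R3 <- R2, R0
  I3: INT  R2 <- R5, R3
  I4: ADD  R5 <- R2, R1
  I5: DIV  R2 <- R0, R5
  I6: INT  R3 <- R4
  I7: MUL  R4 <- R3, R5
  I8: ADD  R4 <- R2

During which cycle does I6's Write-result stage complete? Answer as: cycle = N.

cycle = 16

1) issue 1, read 2, done 10, write 11
2) issue 2, read 3, done 4, write 5
3) issue 6, read 7, done 8, write 9  <struct: INT busy until I2 writes@5>
4) issue 7, read 10, done 12, write 13  <RAW R2: wait I3 write@9>
5) issue 12, read 14, done 22, write 23  <struct: DIV busy until I1 writes@11 / RAW R5: wait I4 write@13>
6) issue 13, read 14, done 15, write 16
7) issue 14, read 17, done 21, write 22  <RAW R3: wait I6 write@16>
8) issue 23, read 24, done 26, write 27  <WAW R4: wait I7 write@22>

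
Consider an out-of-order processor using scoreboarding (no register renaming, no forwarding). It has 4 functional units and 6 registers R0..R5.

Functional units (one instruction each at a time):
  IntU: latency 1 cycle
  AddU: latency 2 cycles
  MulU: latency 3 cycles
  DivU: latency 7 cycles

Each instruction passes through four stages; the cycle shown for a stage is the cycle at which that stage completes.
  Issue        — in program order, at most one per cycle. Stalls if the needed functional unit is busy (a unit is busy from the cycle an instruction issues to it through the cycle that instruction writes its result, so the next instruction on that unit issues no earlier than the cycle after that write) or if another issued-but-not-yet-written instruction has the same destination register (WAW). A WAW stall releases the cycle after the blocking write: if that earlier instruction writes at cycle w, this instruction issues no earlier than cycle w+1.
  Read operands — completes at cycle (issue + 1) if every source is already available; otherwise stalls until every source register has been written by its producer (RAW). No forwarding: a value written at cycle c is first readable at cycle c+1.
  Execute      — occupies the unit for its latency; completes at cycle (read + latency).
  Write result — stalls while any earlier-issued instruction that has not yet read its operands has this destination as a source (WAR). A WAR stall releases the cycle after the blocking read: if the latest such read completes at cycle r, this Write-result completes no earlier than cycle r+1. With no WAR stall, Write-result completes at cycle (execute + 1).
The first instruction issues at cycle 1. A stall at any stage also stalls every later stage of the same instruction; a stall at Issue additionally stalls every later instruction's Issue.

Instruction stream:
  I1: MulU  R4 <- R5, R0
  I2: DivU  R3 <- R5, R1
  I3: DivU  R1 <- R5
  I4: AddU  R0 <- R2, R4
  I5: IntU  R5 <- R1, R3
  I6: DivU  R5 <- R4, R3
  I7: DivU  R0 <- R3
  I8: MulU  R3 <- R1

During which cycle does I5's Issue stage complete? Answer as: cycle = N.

cycle = 14

[1] I1 issues→MulU
[2] I1 reads | I2 issues→DivU
[3] I2 reads
[5] I1 exec-done
[6] I1 writes R4
[10] I2 exec-done
[11] I2 writes R3
[12] I3 issues→DivU
[13] I3 reads | I4 issues→AddU
[14] I4 reads | I5 issues→IntU
[16] I4 exec-done
[17] I4 writes R0
[20] I3 exec-done
[21] I3 writes R1
[22] I5 reads
[23] I5 exec-done
[24] I5 writes R5
[25] I6 issues→DivU
[26] I6 reads
[33] I6 exec-done
[34] I6 writes R5
[35] I7 issues→DivU
[36] I7 reads | I8 issues→MulU
[37] I8 reads
[40] I8 exec-done
[41] I8 writes R3
[43] I7 exec-done
[44] I7 writes R0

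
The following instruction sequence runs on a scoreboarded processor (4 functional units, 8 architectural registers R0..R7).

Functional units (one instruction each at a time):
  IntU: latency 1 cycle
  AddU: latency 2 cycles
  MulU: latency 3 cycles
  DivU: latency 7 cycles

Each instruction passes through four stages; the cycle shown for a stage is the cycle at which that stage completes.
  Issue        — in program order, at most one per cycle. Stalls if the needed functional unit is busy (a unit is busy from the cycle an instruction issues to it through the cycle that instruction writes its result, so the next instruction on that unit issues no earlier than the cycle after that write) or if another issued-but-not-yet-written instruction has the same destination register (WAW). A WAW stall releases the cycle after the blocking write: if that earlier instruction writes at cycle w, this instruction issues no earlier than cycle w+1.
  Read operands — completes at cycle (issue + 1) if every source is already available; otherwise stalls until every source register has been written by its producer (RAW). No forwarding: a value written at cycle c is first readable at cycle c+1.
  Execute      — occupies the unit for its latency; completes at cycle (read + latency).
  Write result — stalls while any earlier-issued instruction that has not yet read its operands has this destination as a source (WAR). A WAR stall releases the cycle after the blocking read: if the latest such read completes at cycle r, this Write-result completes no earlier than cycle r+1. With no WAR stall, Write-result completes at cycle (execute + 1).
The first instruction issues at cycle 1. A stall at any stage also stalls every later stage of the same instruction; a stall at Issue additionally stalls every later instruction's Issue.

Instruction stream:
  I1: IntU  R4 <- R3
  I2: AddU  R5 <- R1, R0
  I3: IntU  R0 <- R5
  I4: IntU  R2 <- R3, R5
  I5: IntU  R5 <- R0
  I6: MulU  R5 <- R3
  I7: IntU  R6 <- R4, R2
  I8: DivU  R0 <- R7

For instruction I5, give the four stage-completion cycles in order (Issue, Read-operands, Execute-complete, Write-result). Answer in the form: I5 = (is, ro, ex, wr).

[1] I1 dispatched to IntU
[2] I1 operands ready · I2 dispatched to AddU
[3] I1 complete · I2 operands ready
[4] R4←I1
[5] I2 complete · I3 dispatched to IntU
[6] R5←I2
[7] I3 operands ready
[8] I3 complete
[9] R0←I3
[10] I4 dispatched to IntU
[11] I4 operands ready
[12] I4 complete
[13] R2←I4
[14] I5 dispatched to IntU
[15] I5 operands ready
[16] I5 complete
[17] R5←I5
[18] I6 dispatched to MulU
[19] I6 operands ready · I7 dispatched to IntU
[20] I7 operands ready · I8 dispatched to DivU
[21] I7 complete · I8 operands ready
[22] I6 complete · R6←I7
[23] R5←I6
[28] I8 complete
[29] R0←I8

I5 = (14, 15, 16, 17)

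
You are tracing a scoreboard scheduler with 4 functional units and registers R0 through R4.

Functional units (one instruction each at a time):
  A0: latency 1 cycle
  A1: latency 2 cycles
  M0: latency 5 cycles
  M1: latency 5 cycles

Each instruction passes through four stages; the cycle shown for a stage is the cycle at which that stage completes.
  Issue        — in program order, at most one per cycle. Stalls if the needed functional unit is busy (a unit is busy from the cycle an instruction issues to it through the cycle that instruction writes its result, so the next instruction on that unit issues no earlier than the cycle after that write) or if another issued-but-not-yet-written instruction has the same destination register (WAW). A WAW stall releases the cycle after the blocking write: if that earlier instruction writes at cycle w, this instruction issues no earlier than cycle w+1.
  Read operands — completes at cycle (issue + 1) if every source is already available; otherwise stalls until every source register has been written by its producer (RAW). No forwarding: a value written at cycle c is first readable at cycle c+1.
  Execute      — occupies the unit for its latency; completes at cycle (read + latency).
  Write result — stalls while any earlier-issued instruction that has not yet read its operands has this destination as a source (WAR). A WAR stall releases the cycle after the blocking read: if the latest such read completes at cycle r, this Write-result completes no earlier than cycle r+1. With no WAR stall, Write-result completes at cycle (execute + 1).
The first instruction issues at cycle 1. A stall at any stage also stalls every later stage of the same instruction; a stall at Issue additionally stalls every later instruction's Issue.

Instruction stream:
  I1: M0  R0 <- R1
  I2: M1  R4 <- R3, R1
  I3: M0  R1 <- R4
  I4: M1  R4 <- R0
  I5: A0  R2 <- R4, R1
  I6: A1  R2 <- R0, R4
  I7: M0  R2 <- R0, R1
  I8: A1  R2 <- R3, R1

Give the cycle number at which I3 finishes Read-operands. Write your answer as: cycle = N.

cycle = 10

c1: issue I1 (M0)
c2: I1 read-ops, issue I2 (M1)
c3: I2 read-ops
c7: I1 finished on M0
c8: I1→R0, I2 finished on M1
c9: I2→R4, issue I3 (M0)
c10: I3 read-ops, issue I4 (M1)
c11: I4 read-ops, issue I5 (A0)
c15: I3 finished on M0
c16: I3→R1, I4 finished on M1
c17: I4→R4
c18: I5 read-ops
c19: I5 finished on A0
c20: I5→R2
c21: issue I6 (A1)
c22: I6 read-ops
c24: I6 finished on A1
c25: I6→R2
c26: issue I7 (M0)
c27: I7 read-ops
c32: I7 finished on M0
c33: I7→R2
c34: issue I8 (A1)
c35: I8 read-ops
c37: I8 finished on A1
c38: I8→R2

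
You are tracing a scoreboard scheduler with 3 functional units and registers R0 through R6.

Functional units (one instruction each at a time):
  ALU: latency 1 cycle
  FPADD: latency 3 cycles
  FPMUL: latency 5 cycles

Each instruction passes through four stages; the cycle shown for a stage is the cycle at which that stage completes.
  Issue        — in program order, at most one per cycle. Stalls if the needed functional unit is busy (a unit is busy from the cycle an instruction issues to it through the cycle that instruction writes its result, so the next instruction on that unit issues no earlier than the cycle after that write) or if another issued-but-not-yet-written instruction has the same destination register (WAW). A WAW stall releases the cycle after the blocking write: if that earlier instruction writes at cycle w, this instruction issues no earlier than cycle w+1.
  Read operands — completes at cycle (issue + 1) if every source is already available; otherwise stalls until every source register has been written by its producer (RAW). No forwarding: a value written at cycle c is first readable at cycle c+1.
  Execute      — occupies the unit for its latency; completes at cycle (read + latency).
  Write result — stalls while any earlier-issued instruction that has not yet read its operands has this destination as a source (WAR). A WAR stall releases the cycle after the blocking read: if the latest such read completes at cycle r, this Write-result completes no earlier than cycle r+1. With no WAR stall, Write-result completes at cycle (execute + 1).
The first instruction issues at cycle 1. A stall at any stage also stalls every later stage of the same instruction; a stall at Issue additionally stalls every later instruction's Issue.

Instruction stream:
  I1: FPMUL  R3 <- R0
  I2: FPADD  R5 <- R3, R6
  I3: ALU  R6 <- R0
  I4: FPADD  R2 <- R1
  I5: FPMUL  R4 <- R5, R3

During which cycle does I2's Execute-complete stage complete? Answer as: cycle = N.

I1 -> (1, 2, 7, 8)
I2 -> (2, 9, 12, 13)  // RAW R3: wait I1 write@8
I3 -> (3, 4, 5, 10)  // WAR R6: wait I2 read@9
I4 -> (14, 15, 18, 19)  // struct: FPADD busy until I2 writes@13
I5 -> (15, 16, 21, 22)

cycle = 12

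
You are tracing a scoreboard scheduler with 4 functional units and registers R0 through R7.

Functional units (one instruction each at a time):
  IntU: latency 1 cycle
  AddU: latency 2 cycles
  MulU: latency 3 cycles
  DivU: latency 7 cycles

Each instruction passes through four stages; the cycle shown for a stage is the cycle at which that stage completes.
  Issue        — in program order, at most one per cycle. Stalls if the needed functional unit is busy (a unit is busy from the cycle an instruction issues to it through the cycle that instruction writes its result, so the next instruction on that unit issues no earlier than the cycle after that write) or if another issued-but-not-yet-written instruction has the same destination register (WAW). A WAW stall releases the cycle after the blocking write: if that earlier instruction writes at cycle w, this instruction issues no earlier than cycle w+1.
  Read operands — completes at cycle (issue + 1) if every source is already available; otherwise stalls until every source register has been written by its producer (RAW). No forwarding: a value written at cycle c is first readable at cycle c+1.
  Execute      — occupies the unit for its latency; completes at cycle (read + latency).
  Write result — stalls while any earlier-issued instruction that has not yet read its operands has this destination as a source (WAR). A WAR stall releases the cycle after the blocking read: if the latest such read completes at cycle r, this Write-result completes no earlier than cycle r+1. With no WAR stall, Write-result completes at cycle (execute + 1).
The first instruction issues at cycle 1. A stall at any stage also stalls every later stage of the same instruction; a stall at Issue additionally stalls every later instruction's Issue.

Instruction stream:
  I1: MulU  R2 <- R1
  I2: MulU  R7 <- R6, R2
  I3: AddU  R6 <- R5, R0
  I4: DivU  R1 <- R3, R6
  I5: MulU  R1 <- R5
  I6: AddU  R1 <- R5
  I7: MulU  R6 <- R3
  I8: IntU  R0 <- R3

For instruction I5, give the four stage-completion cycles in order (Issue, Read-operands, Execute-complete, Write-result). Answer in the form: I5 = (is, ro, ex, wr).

I1 -> (1, 2, 5, 6)
I2 -> (7, 8, 11, 12)  // struct: MulU busy until I1 writes@6
I3 -> (8, 9, 11, 12)
I4 -> (9, 13, 20, 21)  // RAW R6: wait I3 write@12
I5 -> (22, 23, 26, 27)  // WAW R1: wait I4 write@21
I6 -> (28, 29, 31, 32)  // WAW R1: wait I5 write@27
I7 -> (29, 30, 33, 34)
I8 -> (30, 31, 32, 33)

I5 = (22, 23, 26, 27)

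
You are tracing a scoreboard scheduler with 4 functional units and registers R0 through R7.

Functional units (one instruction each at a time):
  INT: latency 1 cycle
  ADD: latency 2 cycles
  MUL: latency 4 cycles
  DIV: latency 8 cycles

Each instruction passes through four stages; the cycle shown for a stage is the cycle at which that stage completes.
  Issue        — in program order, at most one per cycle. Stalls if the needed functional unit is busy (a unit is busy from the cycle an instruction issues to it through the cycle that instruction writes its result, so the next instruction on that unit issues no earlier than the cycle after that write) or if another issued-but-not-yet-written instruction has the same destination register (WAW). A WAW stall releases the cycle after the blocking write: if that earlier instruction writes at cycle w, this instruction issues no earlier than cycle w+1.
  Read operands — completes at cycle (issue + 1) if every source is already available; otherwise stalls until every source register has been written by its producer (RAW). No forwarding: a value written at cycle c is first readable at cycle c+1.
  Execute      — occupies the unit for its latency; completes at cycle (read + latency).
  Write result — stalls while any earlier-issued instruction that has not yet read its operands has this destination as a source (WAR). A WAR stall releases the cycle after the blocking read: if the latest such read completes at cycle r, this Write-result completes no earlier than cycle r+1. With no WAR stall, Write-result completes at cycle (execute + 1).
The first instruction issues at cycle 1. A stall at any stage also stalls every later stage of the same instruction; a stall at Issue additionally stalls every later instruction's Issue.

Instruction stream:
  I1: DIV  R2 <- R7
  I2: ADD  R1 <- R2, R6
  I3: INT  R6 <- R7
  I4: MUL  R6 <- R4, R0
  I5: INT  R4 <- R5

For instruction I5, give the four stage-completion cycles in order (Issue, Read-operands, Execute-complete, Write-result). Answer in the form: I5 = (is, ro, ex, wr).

I5 = (15, 16, 17, 18)

[I1] 1/2/10/11
[I2] 2/12/14/15  (RAW R2: wait I1 write@11)
[I3] 3/4/5/13  (WAR R6: wait I2 read@12)
[I4] 14/15/19/20  (WAW R6: wait I3 write@13)
[I5] 15/16/17/18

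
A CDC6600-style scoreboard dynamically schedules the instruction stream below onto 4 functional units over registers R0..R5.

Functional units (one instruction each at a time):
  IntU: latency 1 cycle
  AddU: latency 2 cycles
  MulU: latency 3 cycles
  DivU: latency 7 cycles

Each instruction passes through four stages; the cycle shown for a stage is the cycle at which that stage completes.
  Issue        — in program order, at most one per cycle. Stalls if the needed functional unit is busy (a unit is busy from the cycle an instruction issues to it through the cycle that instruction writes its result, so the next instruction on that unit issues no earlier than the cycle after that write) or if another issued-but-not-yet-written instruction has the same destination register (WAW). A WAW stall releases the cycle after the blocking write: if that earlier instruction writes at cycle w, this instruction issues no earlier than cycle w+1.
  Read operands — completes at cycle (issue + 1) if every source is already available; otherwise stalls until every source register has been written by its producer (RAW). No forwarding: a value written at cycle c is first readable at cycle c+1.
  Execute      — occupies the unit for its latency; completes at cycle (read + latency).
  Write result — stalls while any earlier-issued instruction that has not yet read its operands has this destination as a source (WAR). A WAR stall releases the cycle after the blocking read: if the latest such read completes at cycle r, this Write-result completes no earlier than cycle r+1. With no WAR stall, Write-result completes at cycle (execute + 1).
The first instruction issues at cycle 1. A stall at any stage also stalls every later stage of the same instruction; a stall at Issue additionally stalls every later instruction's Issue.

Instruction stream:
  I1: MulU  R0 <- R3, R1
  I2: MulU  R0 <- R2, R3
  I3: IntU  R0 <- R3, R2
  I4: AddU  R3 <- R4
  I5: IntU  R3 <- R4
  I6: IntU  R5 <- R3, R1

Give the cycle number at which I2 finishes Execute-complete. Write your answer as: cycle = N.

cycle = 11

t=1  issue I1 (MulU)
t=2  I1 read-ops
t=5  I1 finished on MulU
t=6  I1→R0
t=7  issue I2 (MulU)
t=8  I2 read-ops
t=11  I2 finished on MulU
t=12  I2→R0
t=13  issue I3 (IntU)
t=14  I3 read-ops; issue I4 (AddU)
t=15  I3 finished on IntU; I4 read-ops
t=16  I3→R0
t=17  I4 finished on AddU
t=18  I4→R3
t=19  issue I5 (IntU)
t=20  I5 read-ops
t=21  I5 finished on IntU
t=22  I5→R3
t=23  issue I6 (IntU)
t=24  I6 read-ops
t=25  I6 finished on IntU
t=26  I6→R5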